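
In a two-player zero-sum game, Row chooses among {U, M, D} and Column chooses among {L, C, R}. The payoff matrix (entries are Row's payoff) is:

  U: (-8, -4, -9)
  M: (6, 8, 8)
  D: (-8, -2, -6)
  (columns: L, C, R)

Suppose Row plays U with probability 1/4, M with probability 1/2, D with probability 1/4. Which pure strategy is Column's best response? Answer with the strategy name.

If Column plays L, Row's expected payoff is (1/4)·(-8) + (1/2)·6 + (1/4)·(-8) = -1.
If Column plays C, Row's expected payoff is (1/4)·(-4) + (1/2)·8 + (1/4)·(-2) = 5/2.
If Column plays R, Row's expected payoff is (1/4)·(-9) + (1/2)·8 + (1/4)·(-6) = 1/4.
Column minimizes Row's payoff; the smallest is -1, so the best response is L.

L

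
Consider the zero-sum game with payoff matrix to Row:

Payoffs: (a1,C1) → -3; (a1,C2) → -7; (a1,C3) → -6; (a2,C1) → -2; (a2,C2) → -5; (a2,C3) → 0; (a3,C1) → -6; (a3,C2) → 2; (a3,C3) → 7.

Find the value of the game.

-34/11

Row minima: a1 → -7, a2 → -5, a3 → -6; maximin = -5.
Column maxima: C1 → -2, C2 → 2, C3 → 7; minimax = -2.
-5 ≠ -2, so there is no saddle point; optimal play is mixed.
a1 is strictly dominated by a2, so Row never plays it.
With a1 eliminated, C3 is strictly dominated by C1 (it gives Row strictly more in every remaining row), so Column never plays it.
On the remaining 2×2 (a2, a3 vs C1, C2):
Let Row play a2 with probability p. Expected payoff against C1: (-2)p + (-6)(1−p) = 4p − 6; against C2: (-5)p + 2(1−p) = −7p + 2.
Setting these equal: 4p − 6 = −7p + 2 ⇒ 11p = 8 ⇒ p = 8/11, and the value is (4)·(8/11) − 6 = -34/11.
For Column: with q = P(C1), equating a2's and a3's payoffs gives 3q − 5 = −8q + 2 ⇒ q = 7/11.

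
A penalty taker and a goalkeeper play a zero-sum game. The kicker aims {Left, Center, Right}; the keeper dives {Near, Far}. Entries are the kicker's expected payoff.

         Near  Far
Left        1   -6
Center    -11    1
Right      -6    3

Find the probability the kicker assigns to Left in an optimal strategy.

Row minima: Left → -6, Center → -11, Right → -6; maximin = -6.
Column maxima: Near → 1, Far → 3; minimax = 1.
-6 ≠ 1, so there is no saddle point; optimal play is mixed.
Center is strictly dominated by Right, so the kicker never plays it.
On the remaining 2×2 (Left, Right vs Near, Far):
Let the kicker play Left with probability p. Expected payoff against Near: 1p + (-6)(1−p) = 7p − 6; against Far: (-6)p + 3(1−p) = −9p + 3.
Setting these equal: 7p − 6 = −9p + 3 ⇒ 16p = 9 ⇒ p = 9/16, and the value is (7)·(9/16) − 6 = -33/16.
For the keeper: with q = P(Near), equating Left's and Right's payoffs gives 7q − 6 = −9q + 3 ⇒ q = 9/16.

9/16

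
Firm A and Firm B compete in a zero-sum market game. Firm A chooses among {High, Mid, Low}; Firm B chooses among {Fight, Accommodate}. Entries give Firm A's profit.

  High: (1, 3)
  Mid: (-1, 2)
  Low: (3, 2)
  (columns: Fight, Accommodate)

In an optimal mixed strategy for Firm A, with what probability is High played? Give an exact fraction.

Row minima: High → 1, Mid → -1, Low → 2; maximin = 2.
Column maxima: Fight → 3, Accommodate → 3; minimax = 3.
2 ≠ 3, so there is no saddle point; optimal play is mixed.
Mid is strictly dominated by High, so Firm A never plays it.
On the remaining 2×2 (High, Low vs Fight, Accommodate):
Let Firm A play High with probability p. Expected payoff against Fight: 1p + 3(1−p) = −2p + 3; against Accommodate: 3p + 2(1−p) = p + 2.
Setting these equal: −2p + 3 = p + 2 ⇒ −3p = -1 ⇒ p = 1/3, and the value is (-2)·(1/3) + 3 = 7/3.
For Firm B: with q = P(Fight), equating High's and Low's payoffs gives −2q + 3 = q + 2 ⇒ q = 1/3.

1/3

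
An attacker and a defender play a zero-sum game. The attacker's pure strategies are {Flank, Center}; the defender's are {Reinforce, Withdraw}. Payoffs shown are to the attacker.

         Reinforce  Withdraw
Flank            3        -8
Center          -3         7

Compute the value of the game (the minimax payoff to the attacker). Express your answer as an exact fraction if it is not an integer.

Row minima: Flank → -8, Center → -3; maximin = -3.
Column maxima: Reinforce → 3, Withdraw → 7; minimax = 3.
-3 ≠ 3, so there is no saddle point; optimal play is mixed.
Let the attacker play Flank with probability p. Expected payoff against Reinforce: 3p + (-3)(1−p) = 6p − 3; against Withdraw: (-8)p + 7(1−p) = −15p + 7.
Setting these equal: 6p − 3 = −15p + 7 ⇒ 21p = 10 ⇒ p = 10/21, and the value is (6)·(10/21) − 3 = -1/7.
For the defender: with q = P(Reinforce), equating Flank's and Center's payoffs gives 11q − 8 = −10q + 7 ⇒ q = 5/7.

-1/7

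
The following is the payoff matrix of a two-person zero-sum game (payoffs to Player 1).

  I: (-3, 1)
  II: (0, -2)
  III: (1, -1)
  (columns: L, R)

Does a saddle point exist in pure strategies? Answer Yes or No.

No

Row minima: I → -3, II → -2, III → -1; maximin = -1.
Column maxima: L → 1, R → 1; minimax = 1.
-1 ≠ 1, so no pure-strategy equilibrium exists.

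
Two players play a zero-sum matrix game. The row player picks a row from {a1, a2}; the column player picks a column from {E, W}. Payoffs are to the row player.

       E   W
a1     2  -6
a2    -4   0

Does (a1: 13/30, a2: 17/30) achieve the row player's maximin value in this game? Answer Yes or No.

Against E this mix gives (13/30)·2 + (17/30)·(-4) = -7/5.
Against W this mix gives (13/30)·(-6) + (17/30)·0 = -13/5.
The column player will play W, holding the row player to -13/5. Shifting weight toward the row that does better against W would raise this floor (the equalizing mix achieves -2 against both W and E), so the proposed strategy is not optimal.

No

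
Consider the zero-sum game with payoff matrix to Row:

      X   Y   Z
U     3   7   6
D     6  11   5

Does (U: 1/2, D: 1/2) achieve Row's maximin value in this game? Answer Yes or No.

No

Against X this mix gives (1/2)·3 + (1/2)·6 = 9/2.
Against Y this mix gives (1/2)·7 + (1/2)·11 = 9.
Against Z this mix gives (1/2)·6 + (1/2)·5 = 11/2.
Column will play X, holding Row to 9/2. Shifting weight toward the row that does better against X would raise this floor (the equalizing mix achieves 21/4 against both X and Z), so the proposed strategy is not optimal.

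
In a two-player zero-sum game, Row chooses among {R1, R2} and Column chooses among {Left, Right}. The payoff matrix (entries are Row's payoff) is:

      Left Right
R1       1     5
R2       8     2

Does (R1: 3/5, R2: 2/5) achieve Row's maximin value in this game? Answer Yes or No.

Yes

Against Left this mix gives (3/5)·1 + (2/5)·8 = 19/5.
Against Right this mix gives (3/5)·5 + (2/5)·2 = 19/5.
All of Column's active replies (Left, Right) yield 19/5, and no column does worse for Row. The mix makes Column indifferent and guarantees 19/5, so it is optimal.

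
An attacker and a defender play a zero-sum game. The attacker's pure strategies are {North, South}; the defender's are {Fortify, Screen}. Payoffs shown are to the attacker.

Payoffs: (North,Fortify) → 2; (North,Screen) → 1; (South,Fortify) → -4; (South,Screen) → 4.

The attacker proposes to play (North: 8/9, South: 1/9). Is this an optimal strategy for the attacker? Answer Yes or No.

Against Fortify this mix gives (8/9)·2 + (1/9)·(-4) = 4/3.
Against Screen this mix gives (8/9)·1 + (1/9)·4 = 4/3.
All of the defender's active replies (Fortify, Screen) yield 4/3, and no column does worse for the attacker. The mix makes the defender indifferent and guarantees 4/3, so it is optimal.

Yes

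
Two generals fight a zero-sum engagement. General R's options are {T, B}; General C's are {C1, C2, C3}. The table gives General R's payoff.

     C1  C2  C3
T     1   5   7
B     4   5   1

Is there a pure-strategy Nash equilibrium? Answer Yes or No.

No

Row minima: T → 1, B → 1; maximin = 1.
Column maxima: C1 → 4, C2 → 5, C3 → 7; minimax = 4.
1 ≠ 4, so no pure-strategy equilibrium exists.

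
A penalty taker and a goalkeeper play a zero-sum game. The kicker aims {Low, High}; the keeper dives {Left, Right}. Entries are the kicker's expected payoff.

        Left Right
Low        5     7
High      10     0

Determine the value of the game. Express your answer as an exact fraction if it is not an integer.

35/6

Row minima: Low → 5, High → 0; maximin = 5.
Column maxima: Left → 10, Right → 7; minimax = 7.
5 ≠ 7, so there is no saddle point; optimal play is mixed.
Let the kicker play Low with probability p. Expected payoff against Left: 5p + 10(1−p) = −5p + 10; against Right: 7p + 0(1−p) = 7p.
Setting these equal: −5p + 10 = 7p ⇒ −12p = -10 ⇒ p = 5/6, and the value is (-5)·(5/6) + 10 = 35/6.
For the keeper: with q = P(Left), equating Low's and High's payoffs gives −2q + 7 = 10q ⇒ q = 7/12.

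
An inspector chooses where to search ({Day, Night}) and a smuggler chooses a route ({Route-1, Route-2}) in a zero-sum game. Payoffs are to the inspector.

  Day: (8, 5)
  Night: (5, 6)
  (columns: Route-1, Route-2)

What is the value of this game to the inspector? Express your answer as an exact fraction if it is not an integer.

23/4

Row minima: Day → 5, Night → 5; maximin = 5.
Column maxima: Route-1 → 8, Route-2 → 6; minimax = 6.
5 ≠ 6, so there is no saddle point; optimal play is mixed.
Let the inspector play Day with probability p. Expected payoff against Route-1: 8p + 5(1−p) = 3p + 5; against Route-2: 5p + 6(1−p) = −p + 6.
Setting these equal: 3p + 5 = −p + 6 ⇒ 4p = 1 ⇒ p = 1/4, and the value is (3)·(1/4) + 5 = 23/4.
For the smuggler: with q = P(Route-1), equating Day's and Night's payoffs gives 3q + 5 = −q + 6 ⇒ q = 1/4.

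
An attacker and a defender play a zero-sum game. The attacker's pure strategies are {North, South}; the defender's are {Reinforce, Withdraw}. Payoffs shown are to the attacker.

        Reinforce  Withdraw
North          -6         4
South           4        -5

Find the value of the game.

Row minima: North → -6, South → -5; maximin = -5.
Column maxima: Reinforce → 4, Withdraw → 4; minimax = 4.
-5 ≠ 4, so there is no saddle point; optimal play is mixed.
Let the attacker play North with probability p. Expected payoff against Reinforce: (-6)p + 4(1−p) = −10p + 4; against Withdraw: 4p + (-5)(1−p) = 9p − 5.
Setting these equal: −10p + 4 = 9p − 5 ⇒ −19p = -9 ⇒ p = 9/19, and the value is (-10)·(9/19) + 4 = -14/19.
For the defender: with q = P(Reinforce), equating North's and South's payoffs gives −10q + 4 = 9q − 5 ⇒ q = 9/19.

-14/19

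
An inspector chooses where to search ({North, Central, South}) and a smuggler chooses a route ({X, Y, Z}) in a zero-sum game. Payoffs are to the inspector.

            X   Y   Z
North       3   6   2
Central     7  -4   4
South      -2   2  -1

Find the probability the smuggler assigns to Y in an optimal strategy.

Row minima: North → 2, Central → -4, South → -2; maximin = 2.
Column maxima: X → 7, Y → 6, Z → 4; minimax = 4.
2 ≠ 4, so there is no saddle point; optimal play is mixed.
South is strictly dominated by North, so the inspector never plays it.
With South eliminated, X is strictly dominated by Z (it gives the inspector strictly more in every remaining row), so the smuggler never plays it.
On the remaining 2×2 (North, Central vs Y, Z):
Let the inspector play North with probability p. Expected payoff against Y: 6p + (-4)(1−p) = 10p − 4; against Z: 2p + 4(1−p) = −2p + 4.
Setting these equal: 10p − 4 = −2p + 4 ⇒ 12p = 8 ⇒ p = 2/3, and the value is (10)·(2/3) − 4 = 8/3.
For the smuggler: with q = P(Y), equating North's and Central's payoffs gives 4q + 2 = −8q + 4 ⇒ q = 1/6.

1/6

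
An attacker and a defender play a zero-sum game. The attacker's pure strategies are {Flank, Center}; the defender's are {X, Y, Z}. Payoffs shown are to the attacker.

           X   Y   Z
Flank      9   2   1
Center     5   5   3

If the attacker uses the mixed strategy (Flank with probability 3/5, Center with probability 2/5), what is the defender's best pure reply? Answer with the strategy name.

If the defender plays X, the attacker's expected payoff is (3/5)·9 + (2/5)·5 = 37/5.
If the defender plays Y, the attacker's expected payoff is (3/5)·2 + (2/5)·5 = 16/5.
If the defender plays Z, the attacker's expected payoff is (3/5)·1 + (2/5)·3 = 9/5.
The defender minimizes the attacker's payoff; the smallest is 9/5, so the best response is Z.

Z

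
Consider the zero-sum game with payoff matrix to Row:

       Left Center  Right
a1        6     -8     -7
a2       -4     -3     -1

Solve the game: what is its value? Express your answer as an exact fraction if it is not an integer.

Row minima: a1 → -8, a2 → -4; maximin = -4.
Column maxima: Left → 6, Center → -3, Right → -1; minimax = -3.
-4 ≠ -3, so there is no saddle point; optimal play is mixed.
Right is strictly dominated by Center (it gives Row strictly more in every row), so Column never plays it.
On the remaining 2×2 (a1, a2 vs Left, Center):
Let Row play a1 with probability p. Expected payoff against Left: 6p + (-4)(1−p) = 10p − 4; against Center: (-8)p + (-3)(1−p) = −5p − 3.
Setting these equal: 10p − 4 = −5p − 3 ⇒ 15p = 1 ⇒ p = 1/15, and the value is (10)·(1/15) − 4 = -10/3.
For Column: with q = P(Left), equating a1's and a2's payoffs gives 14q − 8 = −q − 3 ⇒ q = 1/3.

-10/3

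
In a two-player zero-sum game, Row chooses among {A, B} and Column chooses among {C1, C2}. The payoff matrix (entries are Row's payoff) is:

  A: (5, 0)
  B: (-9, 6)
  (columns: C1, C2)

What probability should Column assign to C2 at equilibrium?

Row minima: A → 0, B → -9; maximin = 0.
Column maxima: C1 → 5, C2 → 6; minimax = 5.
0 ≠ 5, so there is no saddle point; optimal play is mixed.
Let Row play A with probability p. Expected payoff against C1: 5p + (-9)(1−p) = 14p − 9; against C2: 0p + 6(1−p) = −6p + 6.
Setting these equal: 14p − 9 = −6p + 6 ⇒ 20p = 15 ⇒ p = 3/4, and the value is (14)·(3/4) − 9 = 3/2.
For Column: with q = P(C1), equating A's and B's payoffs gives 5q = −15q + 6 ⇒ q = 3/10.

7/10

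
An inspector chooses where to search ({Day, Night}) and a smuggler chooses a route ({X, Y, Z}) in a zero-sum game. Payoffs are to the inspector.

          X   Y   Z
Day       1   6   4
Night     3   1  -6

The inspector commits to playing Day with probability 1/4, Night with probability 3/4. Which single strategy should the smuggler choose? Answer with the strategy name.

Z

If the smuggler plays X, the inspector's expected payoff is (1/4)·1 + (3/4)·3 = 5/2.
If the smuggler plays Y, the inspector's expected payoff is (1/4)·6 + (3/4)·1 = 9/4.
If the smuggler plays Z, the inspector's expected payoff is (1/4)·4 + (3/4)·(-6) = -7/2.
The smuggler minimizes the inspector's payoff; the smallest is -7/2, so the best response is Z.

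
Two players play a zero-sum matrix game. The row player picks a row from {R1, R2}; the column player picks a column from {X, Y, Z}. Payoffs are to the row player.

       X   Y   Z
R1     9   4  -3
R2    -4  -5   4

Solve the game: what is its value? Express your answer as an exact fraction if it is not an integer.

Row minima: R1 → -3, R2 → -5; maximin = -3.
Column maxima: X → 9, Y → 4, Z → 4; minimax = 4.
-3 ≠ 4, so there is no saddle point; optimal play is mixed.
X is strictly dominated by Y (it gives the row player strictly more in every row), so the column player never plays it.
On the remaining 2×2 (R1, R2 vs Y, Z):
Let the row player play R1 with probability p. Expected payoff against Y: 4p + (-5)(1−p) = 9p − 5; against Z: (-3)p + 4(1−p) = −7p + 4.
Setting these equal: 9p − 5 = −7p + 4 ⇒ 16p = 9 ⇒ p = 9/16, and the value is (9)·(9/16) − 5 = 1/16.
For the column player: with q = P(Y), equating R1's and R2's payoffs gives 7q − 3 = −9q + 4 ⇒ q = 7/16.

1/16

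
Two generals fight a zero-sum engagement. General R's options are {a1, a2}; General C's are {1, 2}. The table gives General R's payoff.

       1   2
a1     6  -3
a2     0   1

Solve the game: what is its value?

3/5

Row minima: a1 → -3, a2 → 0; maximin = 0.
Column maxima: 1 → 6, 2 → 1; minimax = 1.
0 ≠ 1, so there is no saddle point; optimal play is mixed.
Let General R play a1 with probability p. Expected payoff against 1: 6p + 0(1−p) = 6p; against 2: (-3)p + 1(1−p) = −4p + 1.
Setting these equal: 6p = −4p + 1 ⇒ 10p = 1 ⇒ p = 1/10, and the value is (6)·(1/10) = 3/5.
For General C: with q = P(1), equating a1's and a2's payoffs gives 9q − 3 = −q + 1 ⇒ q = 2/5.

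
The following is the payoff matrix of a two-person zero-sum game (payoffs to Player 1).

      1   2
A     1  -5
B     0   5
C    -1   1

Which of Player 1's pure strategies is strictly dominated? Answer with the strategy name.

C

B gives a strictly higher payoff than C against every column: 0 > -1, 5 > 1.
So C is strictly dominated and Player 1 never plays it.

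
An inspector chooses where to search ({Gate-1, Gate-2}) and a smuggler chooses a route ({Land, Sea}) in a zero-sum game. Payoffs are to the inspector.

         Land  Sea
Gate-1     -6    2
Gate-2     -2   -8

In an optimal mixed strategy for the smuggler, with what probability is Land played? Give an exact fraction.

Row minima: Gate-1 → -6, Gate-2 → -8; maximin = -6.
Column maxima: Land → -2, Sea → 2; minimax = -2.
-6 ≠ -2, so there is no saddle point; optimal play is mixed.
Let the inspector play Gate-1 with probability p. Expected payoff against Land: (-6)p + (-2)(1−p) = −4p − 2; against Sea: 2p + (-8)(1−p) = 10p − 8.
Setting these equal: −4p − 2 = 10p − 8 ⇒ −14p = -6 ⇒ p = 3/7, and the value is (-4)·(3/7) − 2 = -26/7.
For the smuggler: with q = P(Land), equating Gate-1's and Gate-2's payoffs gives −8q + 2 = 6q − 8 ⇒ q = 5/7.

5/7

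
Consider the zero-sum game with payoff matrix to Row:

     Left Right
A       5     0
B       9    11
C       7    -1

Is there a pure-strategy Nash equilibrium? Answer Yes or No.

Row minima: A → 0, B → 9, C → -1; maximin = 9.
Column maxima: Left → 9, Right → 11; minimax = 9.
maximin = minimax = 9, so a saddle point exists.

Yes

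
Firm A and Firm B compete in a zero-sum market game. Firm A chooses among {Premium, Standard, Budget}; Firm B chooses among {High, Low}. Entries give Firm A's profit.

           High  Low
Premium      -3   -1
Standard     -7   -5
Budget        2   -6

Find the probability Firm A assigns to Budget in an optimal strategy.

1/5

Row minima: Premium → -3, Standard → -7, Budget → -6; maximin = -3.
Column maxima: High → 2, Low → -1; minimax = -1.
-3 ≠ -1, so there is no saddle point; optimal play is mixed.
Standard is strictly dominated by Premium, so Firm A never plays it.
On the remaining 2×2 (Premium, Budget vs High, Low):
Let Firm A play Premium with probability p. Expected payoff against High: (-3)p + 2(1−p) = −5p + 2; against Low: (-1)p + (-6)(1−p) = 5p − 6.
Setting these equal: −5p + 2 = 5p − 6 ⇒ −10p = -8 ⇒ p = 4/5, and the value is (-5)·(4/5) + 2 = -2.
For Firm B: with q = P(High), equating Premium's and Budget's payoffs gives −2q − 1 = 8q − 6 ⇒ q = 1/2.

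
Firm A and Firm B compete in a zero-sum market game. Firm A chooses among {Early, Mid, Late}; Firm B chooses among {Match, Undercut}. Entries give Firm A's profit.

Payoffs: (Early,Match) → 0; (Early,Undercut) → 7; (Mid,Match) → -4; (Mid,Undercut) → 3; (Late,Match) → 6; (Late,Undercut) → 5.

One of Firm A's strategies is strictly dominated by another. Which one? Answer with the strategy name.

Early gives a strictly higher payoff than Mid against every column: 0 > -4, 7 > 3.
So Mid is strictly dominated and Firm A never plays it.

Mid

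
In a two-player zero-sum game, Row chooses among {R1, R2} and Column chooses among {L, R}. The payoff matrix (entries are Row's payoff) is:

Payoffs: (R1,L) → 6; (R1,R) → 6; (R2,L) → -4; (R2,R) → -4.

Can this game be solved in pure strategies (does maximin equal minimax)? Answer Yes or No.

Yes

Row minima: R1 → 6, R2 → -4; maximin = 6.
Column maxima: L → 6, R → 6; minimax = 6.
maximin = minimax = 6, so a saddle point exists.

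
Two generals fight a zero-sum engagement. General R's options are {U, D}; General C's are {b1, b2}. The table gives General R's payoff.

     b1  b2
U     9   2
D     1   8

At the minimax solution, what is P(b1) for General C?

Row minima: U → 2, D → 1; maximin = 2.
Column maxima: b1 → 9, b2 → 8; minimax = 8.
2 ≠ 8, so there is no saddle point; optimal play is mixed.
Let General R play U with probability p. Expected payoff against b1: 9p + 1(1−p) = 8p + 1; against b2: 2p + 8(1−p) = −6p + 8.
Setting these equal: 8p + 1 = −6p + 8 ⇒ 14p = 7 ⇒ p = 1/2, and the value is (8)·(1/2) + 1 = 5.
For General C: with q = P(b1), equating U's and D's payoffs gives 7q + 2 = −7q + 8 ⇒ q = 3/7.

3/7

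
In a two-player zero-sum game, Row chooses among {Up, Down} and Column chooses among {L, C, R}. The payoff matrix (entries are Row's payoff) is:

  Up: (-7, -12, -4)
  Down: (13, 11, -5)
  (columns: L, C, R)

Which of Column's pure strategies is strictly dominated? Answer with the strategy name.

L

C holds Row's payoff strictly below L in every row: -12 < -7, 11 < 13.
So L is strictly dominated for Column.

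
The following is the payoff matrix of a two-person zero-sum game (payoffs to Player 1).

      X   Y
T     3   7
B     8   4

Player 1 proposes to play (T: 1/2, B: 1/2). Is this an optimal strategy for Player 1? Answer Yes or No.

Yes

Against X this mix gives (1/2)·3 + (1/2)·8 = 11/2.
Against Y this mix gives (1/2)·7 + (1/2)·4 = 11/2.
All of Player 2's active replies (X, Y) yield 11/2, and no column does worse for Player 1. The mix makes Player 2 indifferent and guarantees 11/2, so it is optimal.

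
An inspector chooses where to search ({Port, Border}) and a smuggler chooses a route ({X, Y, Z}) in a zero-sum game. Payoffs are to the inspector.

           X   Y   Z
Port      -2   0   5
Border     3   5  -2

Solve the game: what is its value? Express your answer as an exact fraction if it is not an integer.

11/12

Row minima: Port → -2, Border → -2; maximin = -2.
Column maxima: X → 3, Y → 5, Z → 5; minimax = 3.
-2 ≠ 3, so there is no saddle point; optimal play is mixed.
Y is strictly dominated by X (it gives the inspector strictly more in every row), so the smuggler never plays it.
On the remaining 2×2 (Port, Border vs X, Z):
Let the inspector play Port with probability p. Expected payoff against X: (-2)p + 3(1−p) = −5p + 3; against Z: 5p + (-2)(1−p) = 7p − 2.
Setting these equal: −5p + 3 = 7p − 2 ⇒ −12p = -5 ⇒ p = 5/12, and the value is (-5)·(5/12) + 3 = 11/12.
For the smuggler: with q = P(X), equating Port's and Border's payoffs gives −7q + 5 = 5q − 2 ⇒ q = 7/12.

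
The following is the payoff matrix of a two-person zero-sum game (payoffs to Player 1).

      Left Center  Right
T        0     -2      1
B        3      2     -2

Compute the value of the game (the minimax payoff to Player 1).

Row minima: T → -2, B → -2; maximin = -2.
Column maxima: Left → 3, Center → 2, Right → 1; minimax = 1.
-2 ≠ 1, so there is no saddle point; optimal play is mixed.
Left is strictly dominated by Center (it gives Player 1 strictly more in every row), so Player 2 never plays it.
On the remaining 2×2 (T, B vs Center, Right):
Let Player 1 play T with probability p. Expected payoff against Center: (-2)p + 2(1−p) = −4p + 2; against Right: 1p + (-2)(1−p) = 3p − 2.
Setting these equal: −4p + 2 = 3p − 2 ⇒ −7p = -4 ⇒ p = 4/7, and the value is (-4)·(4/7) + 2 = -2/7.
For Player 2: with q = P(Center), equating T's and B's payoffs gives −3q + 1 = 4q − 2 ⇒ q = 3/7.

-2/7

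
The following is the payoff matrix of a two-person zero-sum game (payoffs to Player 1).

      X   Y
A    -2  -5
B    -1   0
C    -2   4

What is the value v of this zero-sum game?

Row minima: A → -5, B → -1, C → -2; maximin = -1.
Column maxima: X → -1, Y → 4; minimax = -1.
Since maximin = minimax = -1, there is a saddle point and the value is -1.

-1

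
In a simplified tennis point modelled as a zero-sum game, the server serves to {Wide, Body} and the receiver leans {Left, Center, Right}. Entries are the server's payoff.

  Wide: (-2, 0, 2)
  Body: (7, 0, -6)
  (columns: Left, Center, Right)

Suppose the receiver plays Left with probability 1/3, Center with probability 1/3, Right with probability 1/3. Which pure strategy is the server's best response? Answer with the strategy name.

Body

Expected payoff of Wide: (1/3)·(-2) + (1/3)·0 + (1/3)·2 = 0.
Expected payoff of Body: (1/3)·7 + (1/3)·0 + (1/3)·(-6) = 1/3.
The largest is 1/3, so the server's best response is Body.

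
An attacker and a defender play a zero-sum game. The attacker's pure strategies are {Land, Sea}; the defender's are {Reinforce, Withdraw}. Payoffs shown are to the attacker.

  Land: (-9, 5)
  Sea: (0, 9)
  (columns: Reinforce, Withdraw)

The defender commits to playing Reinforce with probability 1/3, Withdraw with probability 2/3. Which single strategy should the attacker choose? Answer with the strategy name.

Sea

Expected payoff of Land: (1/3)·(-9) + (2/3)·5 = 1/3.
Expected payoff of Sea: (1/3)·0 + (2/3)·9 = 6.
The largest is 6, so the attacker's best response is Sea.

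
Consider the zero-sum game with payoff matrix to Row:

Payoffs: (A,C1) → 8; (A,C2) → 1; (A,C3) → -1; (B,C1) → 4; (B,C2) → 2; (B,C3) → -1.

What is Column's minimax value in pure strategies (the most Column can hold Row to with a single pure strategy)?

-1

Column maxima: C1 → 8, C2 → 2, C3 → -1.
The smallest of these is -1.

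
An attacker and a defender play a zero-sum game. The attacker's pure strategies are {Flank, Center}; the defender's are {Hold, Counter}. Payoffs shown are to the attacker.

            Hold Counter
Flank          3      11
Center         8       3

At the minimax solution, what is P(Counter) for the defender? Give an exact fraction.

5/13

Row minima: Flank → 3, Center → 3; maximin = 3.
Column maxima: Hold → 8, Counter → 11; minimax = 8.
3 ≠ 8, so there is no saddle point; optimal play is mixed.
Let the attacker play Flank with probability p. Expected payoff against Hold: 3p + 8(1−p) = −5p + 8; against Counter: 11p + 3(1−p) = 8p + 3.
Setting these equal: −5p + 8 = 8p + 3 ⇒ −13p = -5 ⇒ p = 5/13, and the value is (-5)·(5/13) + 8 = 79/13.
For the defender: with q = P(Hold), equating Flank's and Center's payoffs gives −8q + 11 = 5q + 3 ⇒ q = 8/13.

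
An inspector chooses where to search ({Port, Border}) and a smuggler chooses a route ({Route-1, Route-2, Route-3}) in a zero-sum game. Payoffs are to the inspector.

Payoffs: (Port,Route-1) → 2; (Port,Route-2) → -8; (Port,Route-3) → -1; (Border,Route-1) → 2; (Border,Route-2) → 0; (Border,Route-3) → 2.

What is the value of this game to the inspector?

Row minima: Port → -8, Border → 0; maximin = 0.
Column maxima: Route-1 → 2, Route-2 → 0, Route-3 → 2; minimax = 0.
Since maximin = minimax = 0, there is a saddle point and the value is 0.

0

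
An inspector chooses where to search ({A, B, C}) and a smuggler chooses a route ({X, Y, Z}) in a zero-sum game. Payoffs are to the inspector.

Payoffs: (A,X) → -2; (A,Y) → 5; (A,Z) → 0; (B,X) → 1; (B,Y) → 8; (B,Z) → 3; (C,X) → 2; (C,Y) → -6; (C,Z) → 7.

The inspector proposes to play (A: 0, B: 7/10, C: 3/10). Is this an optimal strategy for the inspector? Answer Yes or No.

No

Against X this mix gives (7/10)·1 + (3/10)·2 = 13/10.
Against Y this mix gives (7/10)·8 + (3/10)·(-6) = 19/5.
Against Z this mix gives (7/10)·3 + (3/10)·7 = 21/5.
The smuggler will play X, holding the inspector to 13/10. Shifting weight toward the row that does better against X would raise this floor (the equalizing mix achieves 22/15 against both X and Y), so the proposed strategy is not optimal.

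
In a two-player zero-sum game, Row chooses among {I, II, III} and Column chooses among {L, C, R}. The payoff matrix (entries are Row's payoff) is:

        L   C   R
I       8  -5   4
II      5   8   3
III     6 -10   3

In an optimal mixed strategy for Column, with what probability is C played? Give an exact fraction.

1/14

Row minima: I → -5, II → 3, III → -10; maximin = 3.
Column maxima: L → 8, C → 8, R → 4; minimax = 4.
3 ≠ 4, so there is no saddle point; optimal play is mixed.
III is strictly dominated by I, so Row never plays it.
L is strictly dominated by R (it gives Row strictly more in every row), so Column never plays it.
On the remaining 2×2 (I, II vs C, R):
Let Row play I with probability p. Expected payoff against C: (-5)p + 8(1−p) = −13p + 8; against R: 4p + 3(1−p) = p + 3.
Setting these equal: −13p + 8 = p + 3 ⇒ −14p = -5 ⇒ p = 5/14, and the value is (-13)·(5/14) + 8 = 47/14.
For Column: with q = P(C), equating I's and II's payoffs gives −9q + 4 = 5q + 3 ⇒ q = 1/14.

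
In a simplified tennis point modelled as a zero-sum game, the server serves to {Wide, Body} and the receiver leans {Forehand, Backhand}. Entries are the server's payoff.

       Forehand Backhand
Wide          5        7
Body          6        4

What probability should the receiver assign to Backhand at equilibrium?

1/4

Row minima: Wide → 5, Body → 4; maximin = 5.
Column maxima: Forehand → 6, Backhand → 7; minimax = 6.
5 ≠ 6, so there is no saddle point; optimal play is mixed.
Let the server play Wide with probability p. Expected payoff against Forehand: 5p + 6(1−p) = −p + 6; against Backhand: 7p + 4(1−p) = 3p + 4.
Setting these equal: −p + 6 = 3p + 4 ⇒ −4p = -2 ⇒ p = 1/2, and the value is (-1)·(1/2) + 6 = 11/2.
For the receiver: with q = P(Forehand), equating Wide's and Body's payoffs gives −2q + 7 = 2q + 4 ⇒ q = 3/4.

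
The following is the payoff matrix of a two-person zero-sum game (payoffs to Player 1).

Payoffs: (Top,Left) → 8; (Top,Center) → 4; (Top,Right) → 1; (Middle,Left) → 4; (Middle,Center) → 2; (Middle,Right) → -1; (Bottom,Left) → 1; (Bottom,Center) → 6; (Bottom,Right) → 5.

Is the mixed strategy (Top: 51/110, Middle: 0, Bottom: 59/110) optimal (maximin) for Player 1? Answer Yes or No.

Against Left this mix gives (51/110)·8 + (59/110)·1 = 467/110.
Against Center this mix gives (51/110)·4 + (59/110)·6 = 279/55.
Against Right this mix gives (51/110)·1 + (59/110)·5 = 173/55.
Player 2 will play Right, holding Player 1 to 173/55. Shifting weight toward the row that does better against Right would raise this floor (the equalizing mix achieves 39/11 against both Right and Left), so the proposed strategy is not optimal.

No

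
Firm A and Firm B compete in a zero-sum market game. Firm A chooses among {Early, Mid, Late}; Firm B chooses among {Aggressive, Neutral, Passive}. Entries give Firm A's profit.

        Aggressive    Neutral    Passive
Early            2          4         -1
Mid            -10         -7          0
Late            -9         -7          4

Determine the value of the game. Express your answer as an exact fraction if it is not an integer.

-1/16

Row minima: Early → -1, Mid → -10, Late → -9; maximin = -1.
Column maxima: Aggressive → 2, Neutral → 4, Passive → 4; minimax = 2.
-1 ≠ 2, so there is no saddle point; optimal play is mixed.
Neutral is strictly dominated by Aggressive (it gives Firm A strictly more in every row), so Firm B never plays it.
With Neutral eliminated, Mid is strictly dominated by Late (Late gives Firm A strictly more in every remaining column), so Firm A never plays it.
On the remaining 2×2 (Early, Late vs Aggressive, Passive):
Let Firm A play Early with probability p. Expected payoff against Aggressive: 2p + (-9)(1−p) = 11p − 9; against Passive: (-1)p + 4(1−p) = −5p + 4.
Setting these equal: 11p − 9 = −5p + 4 ⇒ 16p = 13 ⇒ p = 13/16, and the value is (11)·(13/16) − 9 = -1/16.
For Firm B: with q = P(Aggressive), equating Early's and Late's payoffs gives 3q − 1 = −13q + 4 ⇒ q = 5/16.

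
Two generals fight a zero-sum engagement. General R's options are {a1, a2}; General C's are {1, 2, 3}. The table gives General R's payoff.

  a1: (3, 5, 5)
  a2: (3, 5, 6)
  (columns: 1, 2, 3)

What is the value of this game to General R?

3

Row minima: a1 → 3, a2 → 3; maximin = 3.
Column maxima: 1 → 3, 2 → 5, 3 → 6; minimax = 3.
Since maximin = minimax = 3, there is a saddle point and the value is 3.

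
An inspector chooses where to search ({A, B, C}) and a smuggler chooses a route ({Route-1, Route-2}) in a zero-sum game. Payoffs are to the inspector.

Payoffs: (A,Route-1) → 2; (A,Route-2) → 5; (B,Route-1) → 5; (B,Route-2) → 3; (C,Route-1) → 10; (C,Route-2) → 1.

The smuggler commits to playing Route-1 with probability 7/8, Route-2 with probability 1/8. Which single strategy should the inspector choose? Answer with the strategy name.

C

Expected payoff of A: (7/8)·2 + (1/8)·5 = 19/8.
Expected payoff of B: (7/8)·5 + (1/8)·3 = 19/4.
Expected payoff of C: (7/8)·10 + (1/8)·1 = 71/8.
The largest is 71/8, so the inspector's best response is C.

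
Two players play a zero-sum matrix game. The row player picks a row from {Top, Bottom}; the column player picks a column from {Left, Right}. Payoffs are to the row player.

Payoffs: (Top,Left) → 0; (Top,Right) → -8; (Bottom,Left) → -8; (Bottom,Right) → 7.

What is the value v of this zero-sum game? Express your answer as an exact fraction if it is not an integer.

Row minima: Top → -8, Bottom → -8; maximin = -8.
Column maxima: Left → 0, Right → 7; minimax = 0.
-8 ≠ 0, so there is no saddle point; optimal play is mixed.
Let the row player play Top with probability p. Expected payoff against Left: 0p + (-8)(1−p) = 8p − 8; against Right: (-8)p + 7(1−p) = −15p + 7.
Setting these equal: 8p − 8 = −15p + 7 ⇒ 23p = 15 ⇒ p = 15/23, and the value is (8)·(15/23) − 8 = -64/23.
For the column player: with q = P(Left), equating Top's and Bottom's payoffs gives 8q − 8 = −15q + 7 ⇒ q = 15/23.

-64/23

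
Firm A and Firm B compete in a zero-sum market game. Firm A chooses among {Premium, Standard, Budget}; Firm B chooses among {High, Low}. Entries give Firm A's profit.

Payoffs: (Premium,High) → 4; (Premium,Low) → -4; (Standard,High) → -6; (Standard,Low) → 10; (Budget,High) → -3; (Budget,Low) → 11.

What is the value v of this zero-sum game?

Row minima: Premium → -4, Standard → -6, Budget → -3; maximin = -3.
Column maxima: High → 4, Low → 11; minimax = 4.
-3 ≠ 4, so there is no saddle point; optimal play is mixed.
Standard is strictly dominated by Budget, so Firm A never plays it.
On the remaining 2×2 (Premium, Budget vs High, Low):
Let Firm A play Premium with probability p. Expected payoff against High: 4p + (-3)(1−p) = 7p − 3; against Low: (-4)p + 11(1−p) = −15p + 11.
Setting these equal: 7p − 3 = −15p + 11 ⇒ 22p = 14 ⇒ p = 7/11, and the value is (7)·(7/11) − 3 = 16/11.
For Firm B: with q = P(High), equating Premium's and Budget's payoffs gives 8q − 4 = −14q + 11 ⇒ q = 15/22.

16/11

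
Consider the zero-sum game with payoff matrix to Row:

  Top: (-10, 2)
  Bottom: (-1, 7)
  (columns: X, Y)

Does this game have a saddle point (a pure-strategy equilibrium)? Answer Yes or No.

Yes

Row minima: Top → -10, Bottom → -1; maximin = -1.
Column maxima: X → -1, Y → 7; minimax = -1.
maximin = minimax = -1, so a saddle point exists.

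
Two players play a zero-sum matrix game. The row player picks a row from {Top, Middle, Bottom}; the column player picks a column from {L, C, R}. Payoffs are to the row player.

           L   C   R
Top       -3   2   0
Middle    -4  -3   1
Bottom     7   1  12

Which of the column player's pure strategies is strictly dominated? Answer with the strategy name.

R

L holds the row player's payoff strictly below R in every row: -3 < 0, -4 < 1, 7 < 12.
So R is strictly dominated for the column player.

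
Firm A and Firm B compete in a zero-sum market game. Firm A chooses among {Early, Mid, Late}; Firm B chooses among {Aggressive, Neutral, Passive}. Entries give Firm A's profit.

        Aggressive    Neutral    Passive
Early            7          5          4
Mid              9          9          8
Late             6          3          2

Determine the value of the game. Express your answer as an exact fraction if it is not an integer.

Row minima: Early → 4, Mid → 8, Late → 2; maximin = 8.
Column maxima: Aggressive → 9, Neutral → 9, Passive → 8; minimax = 8.
Since maximin = minimax = 8, there is a saddle point and the value is 8.

8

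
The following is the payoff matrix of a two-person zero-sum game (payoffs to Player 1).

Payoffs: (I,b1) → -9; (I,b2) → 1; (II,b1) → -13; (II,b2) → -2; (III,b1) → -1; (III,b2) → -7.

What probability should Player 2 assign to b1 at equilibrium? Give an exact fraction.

1/2

Row minima: I → -9, II → -13, III → -7; maximin = -7.
Column maxima: b1 → -1, b2 → 1; minimax = -1.
-7 ≠ -1, so there is no saddle point; optimal play is mixed.
II is strictly dominated by I, so Player 1 never plays it.
On the remaining 2×2 (I, III vs b1, b2):
Let Player 1 play I with probability p. Expected payoff against b1: (-9)p + (-1)(1−p) = −8p − 1; against b2: 1p + (-7)(1−p) = 8p − 7.
Setting these equal: −8p − 1 = 8p − 7 ⇒ −16p = -6 ⇒ p = 3/8, and the value is (-8)·(3/8) − 1 = -4.
For Player 2: with q = P(b1), equating I's and III's payoffs gives −10q + 1 = 6q − 7 ⇒ q = 1/2.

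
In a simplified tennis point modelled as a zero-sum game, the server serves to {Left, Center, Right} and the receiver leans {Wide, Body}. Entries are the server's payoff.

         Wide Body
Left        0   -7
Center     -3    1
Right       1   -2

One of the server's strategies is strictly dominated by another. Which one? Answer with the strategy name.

Right gives a strictly higher payoff than Left against every column: 1 > 0, -2 > -7.
So Left is strictly dominated and the server never plays it.

Left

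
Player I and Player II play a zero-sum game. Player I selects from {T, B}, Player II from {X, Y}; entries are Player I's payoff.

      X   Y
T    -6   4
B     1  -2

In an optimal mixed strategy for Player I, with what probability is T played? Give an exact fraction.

Row minima: T → -6, B → -2; maximin = -2.
Column maxima: X → 1, Y → 4; minimax = 1.
-2 ≠ 1, so there is no saddle point; optimal play is mixed.
Let Player I play T with probability p. Expected payoff against X: (-6)p + 1(1−p) = −7p + 1; against Y: 4p + (-2)(1−p) = 6p − 2.
Setting these equal: −7p + 1 = 6p − 2 ⇒ −13p = -3 ⇒ p = 3/13, and the value is (-7)·(3/13) + 1 = -8/13.
For Player II: with q = P(X), equating T's and B's payoffs gives −10q + 4 = 3q − 2 ⇒ q = 6/13.

3/13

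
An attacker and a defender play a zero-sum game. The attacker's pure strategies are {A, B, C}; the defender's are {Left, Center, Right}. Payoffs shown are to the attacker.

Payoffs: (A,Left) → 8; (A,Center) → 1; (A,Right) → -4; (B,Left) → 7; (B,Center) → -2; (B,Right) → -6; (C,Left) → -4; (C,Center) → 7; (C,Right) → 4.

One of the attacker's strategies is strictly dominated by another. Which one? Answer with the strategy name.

B

A gives a strictly higher payoff than B against every column: 8 > 7, 1 > -2, -4 > -6.
So B is strictly dominated and the attacker never plays it.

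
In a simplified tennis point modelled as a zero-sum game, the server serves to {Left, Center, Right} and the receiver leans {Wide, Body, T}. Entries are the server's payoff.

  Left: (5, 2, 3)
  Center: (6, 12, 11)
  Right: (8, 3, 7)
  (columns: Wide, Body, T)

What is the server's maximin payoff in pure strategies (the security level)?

Row minima: Left → 2, Center → 6, Right → 3.
The best of these is 6.

6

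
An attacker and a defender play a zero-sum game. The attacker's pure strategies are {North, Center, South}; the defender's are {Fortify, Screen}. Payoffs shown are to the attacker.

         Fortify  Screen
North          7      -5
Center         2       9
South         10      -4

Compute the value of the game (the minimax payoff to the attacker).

14/3

Row minima: North → -5, Center → 2, South → -4; maximin = 2.
Column maxima: Fortify → 10, Screen → 9; minimax = 9.
2 ≠ 9, so there is no saddle point; optimal play is mixed.
North is strictly dominated by South, so the attacker never plays it.
On the remaining 2×2 (Center, South vs Fortify, Screen):
Let the attacker play Center with probability p. Expected payoff against Fortify: 2p + 10(1−p) = −8p + 10; against Screen: 9p + (-4)(1−p) = 13p − 4.
Setting these equal: −8p + 10 = 13p − 4 ⇒ −21p = -14 ⇒ p = 2/3, and the value is (-8)·(2/3) + 10 = 14/3.
For the defender: with q = P(Fortify), equating Center's and South's payoffs gives −7q + 9 = 14q − 4 ⇒ q = 13/21.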